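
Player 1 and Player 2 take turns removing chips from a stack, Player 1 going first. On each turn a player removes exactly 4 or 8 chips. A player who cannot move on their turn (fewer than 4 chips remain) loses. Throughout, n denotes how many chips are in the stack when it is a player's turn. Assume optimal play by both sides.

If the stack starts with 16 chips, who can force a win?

Use the standard recursion: the mover loses at a terminal position; elsewhere, the mover wins exactly when some move hands the opponent an L position.
n=0: no move → L
n=1: no move → L
n=2: no move → L
n=3: no move → L
n=4: reaches L-position 0 → W
n=5: reaches L-position 1 → W
n=6: reaches L-position 2 → W
n=7: reaches L-position 3 → W
n=8: reaches L-position 0 → W
n=9: reaches L-position 1 → W
n=10: reaches L-position 2 → W
n=11: reaches L-position 3 → W
n=12: only reaches 8(W), 4(W), all W → L
n=13: only reaches 9(W), 5(W), all W → L
n=14: only reaches 10(W), 6(W), all W → L
n=15: only reaches 11(W), 7(W), all W → L
n=16: reaches L-position 12 → W
From 16 Player 1 can remove 4, leaving 12, reaching an L position.

Player 1 wins.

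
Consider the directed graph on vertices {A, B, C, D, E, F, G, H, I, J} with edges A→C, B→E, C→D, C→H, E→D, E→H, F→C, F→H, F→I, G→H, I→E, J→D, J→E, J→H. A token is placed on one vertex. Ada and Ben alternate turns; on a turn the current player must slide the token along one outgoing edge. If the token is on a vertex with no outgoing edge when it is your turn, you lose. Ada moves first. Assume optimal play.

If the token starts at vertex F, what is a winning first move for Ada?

Build the W/L table. Terminal = L. A non-terminal position is W if it has a move to some L; otherwise it is L.
Every edge goes from a vertex to one that appears earlier in the order H, D, E, C, I, G, F, J, A, B, so processing vertices in that order labels each vertex after all of its successors.
H: no outgoing edge → L
D: no outgoing edge → L
E: W (go to D, an L position)
C: W (go to D, an L position)
I: L (sole option E(W) is W)
G: W (go to H, an L position)
F: W (go to I, an L position)
J: W (go to D, an L position)
A: L (sole option C(W) is W)
B: L (sole option E(W) is W)
From F, the L positions reachable in one move are: I, H. Any move reaching one of these is winning.

Move to I.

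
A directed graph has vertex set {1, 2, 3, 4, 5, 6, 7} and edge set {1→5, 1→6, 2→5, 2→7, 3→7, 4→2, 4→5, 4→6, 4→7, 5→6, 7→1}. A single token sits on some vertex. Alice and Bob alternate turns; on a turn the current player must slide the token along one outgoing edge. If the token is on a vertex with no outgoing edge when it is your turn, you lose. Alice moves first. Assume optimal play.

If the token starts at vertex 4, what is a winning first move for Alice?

Classify positions by backward induction: terminal positions (no move available) are L. From any other position, the mover wins iff some move reaches an L.
Every edge goes from a vertex to one that appears earlier in the order 6, 5, 1, 7, 3, 2, 4, so processing vertices in that order labels each vertex after all of its successors.
6: no outgoing edge → L
5: W (go to 6, an L position)
1: W (go to 6, an L position)
7: L (sole option 1(W) is W)
3: W (go to 7, an L position)
2: W (go to 7, an L position)
4: W (go to 7, an L position)
From 4, the L positions reachable in one move are: 7, 6. Any move reaching one of these is winning.

Move to 7.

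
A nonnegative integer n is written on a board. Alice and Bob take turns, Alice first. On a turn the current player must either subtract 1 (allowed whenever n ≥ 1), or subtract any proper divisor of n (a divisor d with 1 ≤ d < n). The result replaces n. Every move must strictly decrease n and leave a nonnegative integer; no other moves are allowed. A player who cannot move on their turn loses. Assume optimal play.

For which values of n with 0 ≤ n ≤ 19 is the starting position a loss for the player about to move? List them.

Label each position W (a win for the player to move) or L (a loss). A position with no legal move is L; any other position is W exactly when some move reaches an L, and L when every move reaches a W.
n=0: no move → L
n=1: reaches L-position 0 → W
n=2: only reaches 1(W), which is W → L
n=3: reaches L-position 2 → W
n=4: reaches L-position 2 → W
n=5: only reaches 4(W), which is W → L
n=6: reaches L-position 5 → W
n=7: only reaches 6(W), which is W → L
n=8: reaches L-position 7 → W
n=9: only reaches 6(W), 8(W), all W → L
n=10: reaches L-position 5 → W
n=11: only reaches 10(W), which is W → L
n=12: reaches L-position 9 → W
n=13: only reaches 12(W), which is W → L
n=14: reaches L-position 7 → W
n=15: only reaches 10(W), 12(W), 14(W), all W → L
n=16: reaches L-position 15 → W
n=17: only reaches 16(W), which is W → L
n=18: reaches L-position 9 → W
n=19: only reaches 18(W), which is W → L
The losing starting values of n are exactly the entries labelled L in this table (10 of them).

0, 2, 5, 7, 9, 11, 13, 15, 17, 19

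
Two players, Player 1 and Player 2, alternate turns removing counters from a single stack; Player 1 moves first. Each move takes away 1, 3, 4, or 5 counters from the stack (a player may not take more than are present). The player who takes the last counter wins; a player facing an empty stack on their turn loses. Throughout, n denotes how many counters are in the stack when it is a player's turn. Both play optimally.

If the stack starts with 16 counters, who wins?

Compute win/loss labels from the base case upward. A position with no move is L. Any other position is W if it can reach an L in one move, else L.
n=0: no move → L
n=1: W (go to 0, an L position)
n=2: L (sole option 1(W) is W)
n=3: W (go to 2, an L position)
n=4: W (go to 0, an L position)
n=5: W (go to 2, an L position)
n=6: W (go to 2, an L position)
n=7: W (go to 2, an L position)
n=8: L (options 7(W), 5(W), 4(W), 3(W) are all W)
n=9: W (go to 8, an L position)
n=10: L (options 9(W), 7(W), 6(W), 5(W) are all W)
n=11: W (go to 10, an L position)
n=12: W (go to 8, an L position)
n=13: W (go to 10, an L position)
n=14: W (go to 10, an L position)
n=15: W (go to 10, an L position)
n=16: L (options 15(W), 13(W), 12(W), 11(W) are all W)
Every move from 16 reaches a W position, so the mover loses.

Player 2 wins.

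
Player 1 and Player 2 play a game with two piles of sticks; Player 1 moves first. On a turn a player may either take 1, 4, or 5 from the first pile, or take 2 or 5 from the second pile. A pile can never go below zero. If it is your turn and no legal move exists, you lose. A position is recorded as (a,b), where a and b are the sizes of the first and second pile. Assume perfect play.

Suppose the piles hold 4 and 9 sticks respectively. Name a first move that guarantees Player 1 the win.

Move to (3,9).

Label each position W (a win for the player to move) or L (a loss). A position with no legal move is L; any other position is W exactly when some move reaches an L, and L when every move reaches a W.
No move ever increases a pile, so every position that can arise here has a ≤ 4 and b ≤ 9; it is enough to label the cells with 0 ≤ a ≤ 4 and 0 ≤ b ≤ 9.
Every move lowers a or b (never raises either), so fill the grid row by row in increasing a, and left to right within a row: each cell's successors are then already labelled.
      b=0  b=1  b=2  b=3  b=4  b=5  b=6  b=7  b=8  b=9
a=0:    L    L    W    W    L    W    W    L    L    W
a=1:    W    W    L    L    W    W    L    W    W    L
a=2:    L    L    W    W    L    W    W    L    L    W
a=3:    W    W    L    L    W    W    L    W    W    L
a=4:    W    W    W    W    W    L    W    W    W    W
Cells with no legal move (terminal, hence L): (0,0), (0,1).
The remaining L cells, each justified by listing all of its moves:
(0,4): →(0,2)(W) only, which is W, so L
(0,7): →(0,5)(W), (0,2)(W) — all W, so L
(0,8): →(0,6)(W), (0,3)(W) — all W, so L
(1,2): →(0,2)(W), (1,0)(W) — all W, so L
(1,3): →(0,3)(W), (1,1)(W) — all W, so L
(1,6): →(0,6)(W), (1,4)(W), (1,1)(W) — all W, so L
(1,9): →(0,9)(W), (1,7)(W), (1,4)(W) — all W, so L
(2,0): →(1,0)(W) only, which is W, so L
(2,1): →(1,1)(W) only, which is W, so L
(2,4): →(1,4)(W), (2,2)(W) — all W, so L
(2,7): →(1,7)(W), (2,5)(W), (2,2)(W) — all W, so L
(2,8): →(1,8)(W), (2,6)(W), (2,3)(W) — all W, so L
(3,2): →(2,2)(W), (3,0)(W) — all W, so L
(3,3): →(2,3)(W), (3,1)(W) — all W, so L
(3,6): →(2,6)(W), (3,4)(W), (3,1)(W) — all W, so L
(3,9): →(2,9)(W), (3,7)(W), (3,4)(W) — all W, so L
(4,5): →(3,5)(W), (0,5)(W), (4,3)(W), (4,0)(W) — all W, so L
Every other cell has at least one move into one of the L cells above, so it is W.
From (4,9), the L positions reachable in one move are: (3,9).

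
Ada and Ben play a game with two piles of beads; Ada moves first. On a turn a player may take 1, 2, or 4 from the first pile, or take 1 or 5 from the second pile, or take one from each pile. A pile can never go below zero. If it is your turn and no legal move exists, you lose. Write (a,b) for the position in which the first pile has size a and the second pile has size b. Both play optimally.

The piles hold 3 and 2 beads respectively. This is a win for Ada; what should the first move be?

Move to (2,1).

Classify positions by backward induction: terminal positions (no move available) are L. From any other position, the mover wins iff some move reaches an L.
No move ever increases a pile, so every position that can arise here has a ≤ 3 and b ≤ 2; it is enough to label the cells with 0 ≤ a ≤ 3 and 0 ≤ b ≤ 2.
Every move lowers a or b (never raises either), so fill the grid row by row in increasing a, and left to right within a row: each cell's successors are then already labelled.
      b=0  b=1  b=2
a=0:    L    W    L
a=1:    W    W    W
a=2:    W    L    W
a=3:    L    W    W
Cells with no legal move (terminal, hence L): (0,0).
The remaining L cells, each justified by listing all of its moves:
(0,2): only reaches (0,1)(W), which is W → L
(2,1): only reaches (1,1)(W), (0,1)(W), (2,0)(W), (1,0)(W), all W → L
(3,0): only reaches (2,0)(W), (1,0)(W), all W → L
Every other cell has at least one move into one of the L cells above, so it is W.
From (3,2), the L positions reachable in one move are: (2,1).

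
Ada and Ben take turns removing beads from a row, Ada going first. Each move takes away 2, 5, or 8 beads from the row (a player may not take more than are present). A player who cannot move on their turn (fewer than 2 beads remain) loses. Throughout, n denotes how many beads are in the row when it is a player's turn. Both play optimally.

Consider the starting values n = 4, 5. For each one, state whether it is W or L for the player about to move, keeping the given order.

4: L, 5: W

Build the W/L table. Terminal = L. A non-terminal position is W if it has a move to some L; otherwise it is L.
n=0: no move → L
n=1: no move → L
n=2: →0(L), so W
n=3: →1(L), so W
n=4: →2(W) only, which is W, so L
n=5: →0(L), so W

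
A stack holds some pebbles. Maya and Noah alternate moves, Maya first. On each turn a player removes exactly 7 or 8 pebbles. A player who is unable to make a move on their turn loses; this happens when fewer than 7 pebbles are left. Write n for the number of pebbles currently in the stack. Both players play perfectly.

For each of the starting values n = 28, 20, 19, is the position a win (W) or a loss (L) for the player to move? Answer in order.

28: W, 20: L, 19: L

Compute win/loss labels from the base case upward. A position with no move is L. Any other position is W if it can reach an L in one move, else L.
n=0: no move → L
n=1: no move → L
n=2: no move → L
n=3: no move → L
n=4: no move → L
n=5: no move → L
n=6: no move → L
n=7: can move to 0, which is L ⇒ W
n=8: can move to 1, which is L ⇒ W
n=9: can move to 2, which is L ⇒ W
n=10: can move to 3, which is L ⇒ W
n=11: can move to 4, which is L ⇒ W
n=12: can move to 5, which is L ⇒ W
n=13: can move to 6, which is L ⇒ W
n=14: can move to 6, which is L ⇒ W
n=15: moves to 8(W), 7(W); every one is W ⇒ L
n=16: moves to 9(W), 8(W); every one is W ⇒ L
n=17: moves to 10(W), 9(W); every one is W ⇒ L
n=18: moves to 11(W), 10(W); every one is W ⇒ L
n=19: moves to 12(W), 11(W); every one is W ⇒ L
n=20: moves to 13(W), 12(W); every one is W ⇒ L
n=21: moves to 14(W), 13(W); every one is W ⇒ L
n=22: can move to 15, which is L ⇒ W
n=23: can move to 16, which is L ⇒ W
n=24: can move to 17, which is L ⇒ W
n=25: can move to 18, which is L ⇒ W
n=26: can move to 19, which is L ⇒ W
n=27: can move to 20, which is L ⇒ W
n=28: can move to 21, which is L ⇒ W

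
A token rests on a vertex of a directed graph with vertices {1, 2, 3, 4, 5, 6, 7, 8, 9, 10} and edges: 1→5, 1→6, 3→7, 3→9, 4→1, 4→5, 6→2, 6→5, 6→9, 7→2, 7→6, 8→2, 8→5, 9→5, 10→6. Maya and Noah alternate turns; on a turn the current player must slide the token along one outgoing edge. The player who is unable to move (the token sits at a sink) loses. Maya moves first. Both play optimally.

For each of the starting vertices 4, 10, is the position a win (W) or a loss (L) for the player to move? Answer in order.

Label each position W (a win for the player to move) or L (a loss). A position with no legal move is L; any other position is W exactly when some move reaches an L, and L when every move reaches a W.
Every edge goes from a vertex to one that appears earlier in the order 5, 2, 9, 6, 7, 3, 1, 8, 10, 4, so processing vertices in that order labels each vertex after all of its successors.
5: no outgoing edge → L
2: no outgoing edge → L
9: W (go to 5, an L position)
6: W (go to 2, an L position)
7: W (go to 2, an L position)
3: L (options 7(W), 9(W) are all W)
1: W (go to 5, an L position)
8: W (go to 2, an L position)
10: L (sole option 6(W) is W)
4: W (go to 5, an L position)

4: W, 10: L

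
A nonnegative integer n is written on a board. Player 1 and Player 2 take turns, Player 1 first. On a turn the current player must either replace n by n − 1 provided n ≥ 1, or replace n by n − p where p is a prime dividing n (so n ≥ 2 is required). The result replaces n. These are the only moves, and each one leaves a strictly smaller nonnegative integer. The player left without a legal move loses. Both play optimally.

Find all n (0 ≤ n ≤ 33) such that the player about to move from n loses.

0, 4, 8, 12, 16, 20, 24, 28, 32

Positions with no move are L. A position that does have a move is losing for the player to move precisely when every available move leads to a winning position for the opponent. Fill in the labels:
n=0: no move → L
n=1: can move to 0, which is L ⇒ W
n=2: can move to 0, which is L ⇒ W
n=3: can move to 0, which is L ⇒ W
n=4: moves to 2(W), 3(W); every one is W ⇒ L
n=5: can move to 0, which is L ⇒ W
n=6: can move to 4, which is L ⇒ W
n=7: can move to 0, which is L ⇒ W
n=8: moves to 6(W), 7(W); every one is W ⇒ L
n=9: can move to 8, which is L ⇒ W
n=10: can move to 8, which is L ⇒ W
n=11: can move to 0, which is L ⇒ W
n=12: moves to 9(W), 10(W), 11(W); every one is W ⇒ L
n=13: can move to 0, which is L ⇒ W
n=14: can move to 12, which is L ⇒ W
n=15: can move to 12, which is L ⇒ W
n=16: moves to 14(W), 15(W); every one is W ⇒ L
n=17: can move to 0, which is L ⇒ W
n=18: can move to 16, which is L ⇒ W
n=19: can move to 0, which is L ⇒ W
n=20: moves to 15(W), 18(W), 19(W); every one is W ⇒ L
n=21: can move to 20, which is L ⇒ W
n=22: can move to 20, which is L ⇒ W
n=23: can move to 0, which is L ⇒ W
n=24: moves to 21(W), 22(W), 23(W); every one is W ⇒ L
n=25: can move to 20, which is L ⇒ W
n=26: can move to 24, which is L ⇒ W
n=27: can move to 24, which is L ⇒ W
n=28: moves to 21(W), 26(W), 27(W); every one is W ⇒ L
n=29: can move to 0, which is L ⇒ W
n=30: can move to 28, which is L ⇒ W
n=31: can move to 0, which is L ⇒ W
n=32: moves to 30(W), 31(W); every one is W ⇒ L
n=33: can move to 32, which is L ⇒ W
Reading off the rows marked L gives the requested list; there are 9 such values of n.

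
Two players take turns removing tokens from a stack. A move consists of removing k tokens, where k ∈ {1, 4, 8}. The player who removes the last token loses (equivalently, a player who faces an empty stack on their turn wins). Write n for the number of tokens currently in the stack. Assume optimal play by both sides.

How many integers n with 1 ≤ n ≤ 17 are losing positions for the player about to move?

6

Work bottom-up. With no move the player to move wins. Otherwise the position is W if at least one move leads to an L position for the opponent, and L if every move leads to a W.
n=0: no move; the opponent has just taken the last token and therefore loses → W
n=1: the only move is to 0(W), a W ⇒ L
n=2: can move to 1, which is L ⇒ W
n=3: the only move is to 2(W), a W ⇒ L
n=4: can move to 3, which is L ⇒ W
n=5: can move to 1, which is L ⇒ W
n=6: moves to 5(W), 2(W); every one is W ⇒ L
n=7: can move to 6, which is L ⇒ W
n=8: moves to 7(W), 4(W), 0(W); every one is W ⇒ L
n=9: can move to 8, which is L ⇒ W
n=10: can move to 6, which is L ⇒ W
n=11: can move to 3, which is L ⇒ W
n=12: can move to 8, which is L ⇒ W
n=13: moves to 12(W), 9(W), 5(W); every one is W ⇒ L
n=14: can move to 13, which is L ⇒ W
n=15: moves to 14(W), 11(W), 7(W); every one is W ⇒ L
n=16: can move to 15, which is L ⇒ W
n=17: can move to 13, which is L ⇒ W
L entries with 1 ≤ n ≤ 17 (the range starts at n=1): n = 1, 3, 6, 8, 13, 15; that makes 6.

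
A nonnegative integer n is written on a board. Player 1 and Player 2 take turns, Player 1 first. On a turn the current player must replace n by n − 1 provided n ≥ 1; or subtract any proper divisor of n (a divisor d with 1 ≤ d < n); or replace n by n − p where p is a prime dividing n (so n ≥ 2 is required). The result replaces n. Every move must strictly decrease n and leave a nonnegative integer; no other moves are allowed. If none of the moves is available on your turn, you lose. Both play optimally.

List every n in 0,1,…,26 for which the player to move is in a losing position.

0, 4, 9, 14, 20, 26

Classify positions by backward induction: terminal positions (no move available) are L. From any other position, the mover wins iff some move reaches an L.
n=0: no move → L
n=1: →0(L), so W
n=2: →0(L), so W
n=3: →0(L), so W
n=4: →2(W), 3(W) — all W, so L
n=5: →0(L), so W
n=6: →4(L), so W
n=7: →0(L), so W
n=8: →4(L), so W
n=9: →6(W), 8(W) — all W, so L
n=10: →9(L), so W
n=11: →0(L), so W
n=12: →9(L), so W
n=13: →0(L), so W
n=14: →7(W), 12(W), 13(W) — all W, so L
n=15: →14(L), so W
n=16: →14(L), so W
n=17: →0(L), so W
n=18: →9(L), so W
n=19: →0(L), so W
n=20: →10(W), 15(W), 16(W), 18(W), 19(W) — all W, so L
n=21: →14(L), so W
n=22: →20(L), so W
n=23: →0(L), so W
n=24: →20(L), so W
n=25: →20(L), so W
n=26: →13(W), 24(W), 25(W) — all W, so L
Reading off the rows marked L gives the requested list; there are 6 such values of n.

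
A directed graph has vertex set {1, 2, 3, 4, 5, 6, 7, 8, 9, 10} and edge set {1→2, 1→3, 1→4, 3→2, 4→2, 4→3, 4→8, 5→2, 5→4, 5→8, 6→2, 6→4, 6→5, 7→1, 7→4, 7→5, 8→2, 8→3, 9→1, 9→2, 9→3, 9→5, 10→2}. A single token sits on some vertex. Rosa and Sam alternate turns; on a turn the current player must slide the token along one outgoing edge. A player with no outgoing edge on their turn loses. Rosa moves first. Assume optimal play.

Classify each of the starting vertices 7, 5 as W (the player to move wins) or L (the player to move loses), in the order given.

7: L, 5: W

Label each position W (a win for the player to move) or L (a loss). A position with no legal move is L; any other position is W exactly when some move reaches an L, and L when every move reaches a W.
Every edge goes from a vertex to one that appears earlier in the order 2, 3, 8, 4, 5, 1, 7, 9, 10, 6, so processing vertices in that order labels each vertex after all of its successors.
2: no outgoing edge → L
3: reaches L-position 2 → W
8: reaches L-position 2 → W
4: reaches L-position 2 → W
5: reaches L-position 2 → W
1: reaches L-position 2 → W
7: only reaches 1(W), 5(W), 4(W), all W → L
9: reaches L-position 2 → W
10: reaches L-position 2 → W
6: reaches L-position 2 → W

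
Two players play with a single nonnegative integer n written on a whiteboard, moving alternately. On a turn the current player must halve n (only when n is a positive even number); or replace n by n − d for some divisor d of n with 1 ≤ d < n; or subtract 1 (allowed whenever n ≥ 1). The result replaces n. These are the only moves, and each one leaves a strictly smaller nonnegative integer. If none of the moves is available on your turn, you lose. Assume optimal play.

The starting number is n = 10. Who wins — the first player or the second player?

The first player wins.

Build the W/L table. Terminal = L. A non-terminal position is W if it has a move to some L; otherwise it is L.
n=0: no move → L
n=1: W (go to 0, an L position)
n=2: L (sole option 1(W) is W)
n=3: W (go to 2, an L position)
n=4: W (go to 2, an L position)
n=5: L (sole option 4(W) is W)
n=6: W (go to 5, an L position)
n=7: L (sole option 6(W) is W)
n=8: W (go to 7, an L position)
n=9: L (options 6(W), 8(W) are all W)
n=10: W (go to 5, an L position)
The starting position 10 is W: the player to move should move to 5, handing over an L position.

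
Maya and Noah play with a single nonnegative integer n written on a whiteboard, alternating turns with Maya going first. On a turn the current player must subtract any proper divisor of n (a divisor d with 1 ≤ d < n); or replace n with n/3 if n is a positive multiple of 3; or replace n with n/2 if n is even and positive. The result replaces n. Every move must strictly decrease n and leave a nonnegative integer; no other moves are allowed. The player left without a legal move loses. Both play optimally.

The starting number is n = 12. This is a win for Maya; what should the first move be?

Move to 4.

Compute win/loss labels from the base case upward. A position with no move is L. Any other position is W if it can reach an L in one move, else L.
n=0: no move → L
n=1: no move → L
n=2: →1(L), so W
n=3: →1(L), so W
n=4: →2(W), 3(W) — all W, so L
n=5: →4(L), so W
n=6: →4(L), so W
n=7: →6(W) only, which is W, so L
n=8: →4(L), so W
n=9: →3(W), 6(W), 8(W) — all W, so L
n=10: →9(L), so W
n=11: →10(W) only, which is W, so L
n=12: →4(L), so W
From 12, the L positions reachable in one move are: 4, 9, 11. Any move reaching one of these is winning.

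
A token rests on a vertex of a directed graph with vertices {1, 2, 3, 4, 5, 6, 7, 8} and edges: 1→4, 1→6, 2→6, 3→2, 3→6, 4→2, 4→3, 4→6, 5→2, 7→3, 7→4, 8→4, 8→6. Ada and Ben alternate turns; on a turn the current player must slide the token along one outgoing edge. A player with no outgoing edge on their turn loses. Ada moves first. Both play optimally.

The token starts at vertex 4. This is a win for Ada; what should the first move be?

Build the W/L table. Terminal = L. A non-terminal position is W if it has a move to some L; otherwise it is L.
Every edge goes from a vertex to one that appears earlier in the order 6, 2, 3, 4, 8, 7, 5, 1, so processing vertices in that order labels each vertex after all of its successors.
6: no outgoing edge → L
2: can move to 6, which is L ⇒ W
3: can move to 6, which is L ⇒ W
4: can move to 6, which is L ⇒ W
8: can move to 6, which is L ⇒ W
7: moves to 4(W), 3(W); every one is W ⇒ L
5: the only move is to 2(W), a W ⇒ L
1: can move to 6, which is L ⇒ W
From 4, the L positions reachable in one move are: 6.

Move to 6.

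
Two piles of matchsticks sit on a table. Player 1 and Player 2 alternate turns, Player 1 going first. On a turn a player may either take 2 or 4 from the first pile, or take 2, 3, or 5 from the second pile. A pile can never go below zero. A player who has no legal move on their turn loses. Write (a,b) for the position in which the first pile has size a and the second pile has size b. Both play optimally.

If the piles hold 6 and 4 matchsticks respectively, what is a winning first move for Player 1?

Move to (4,4).

Build the W/L table. Terminal = L. A non-terminal position is W if it has a move to some L; otherwise it is L.
No move ever increases a pile, so every position that can arise here has a ≤ 6 and b ≤ 4; it is enough to label the cells with 0 ≤ a ≤ 6 and 0 ≤ b ≤ 4.
Every move lowers a or b (never raises either), so fill the grid row by row in increasing a, and left to right within a row: each cell's successors are then already labelled.
      b=0  b=1  b=2  b=3  b=4
a=0:    L    L    W    W    W
a=1:    L    L    W    W    W
a=2:    W    W    L    L    W
a=3:    W    W    L    L    W
a=4:    W    W    W    W    L
a=5:    W    W    W    W    L
a=6:    L    L    W    W    W
Cells with no legal move (terminal, hence L): (0,0), (0,1), (1,0), (1,1).
The remaining L cells, each justified by listing all of its moves:
(2,2): only reaches (0,2)(W), (2,0)(W), all W → L
(2,3): only reaches (0,3)(W), (2,1)(W), (2,0)(W), all W → L
(3,2): only reaches (1,2)(W), (3,0)(W), all W → L
(3,3): only reaches (1,3)(W), (3,1)(W), (3,0)(W), all W → L
(4,4): only reaches (2,4)(W), (0,4)(W), (4,2)(W), (4,1)(W), all W → L
(5,4): only reaches (3,4)(W), (1,4)(W), (5,2)(W), (5,1)(W), all W → L
(6,0): only reaches (4,0)(W), (2,0)(W), all W → L
(6,1): only reaches (4,1)(W), (2,1)(W), all W → L
Every other cell has at least one move into one of the L cells above, so it is W.
From (6,4), the L positions reachable in one move are: (4,4), (6,1). Any move reaching one of these is winning.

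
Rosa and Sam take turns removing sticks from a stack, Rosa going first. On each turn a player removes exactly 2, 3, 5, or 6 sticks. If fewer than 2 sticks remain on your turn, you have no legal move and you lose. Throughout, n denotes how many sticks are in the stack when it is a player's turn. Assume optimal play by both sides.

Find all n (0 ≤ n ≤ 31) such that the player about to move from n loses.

0, 1, 8, 9, 16, 17, 24, 25

Compute win/loss labels from the base case upward. A position with no move is L. Any other position is W if it can reach an L in one move, else L.
n=0: no move → L
n=1: no move → L
n=2: →0(L), so W
n=3: →1(L), so W
n=4: →1(L), so W
n=5: →0(L), so W
n=6: →1(L), so W
n=7: →1(L), so W
n=8: →6(W), 5(W), 3(W), 2(W) — all W, so L
n=9: →7(W), 6(W), 4(W), 3(W) — all W, so L
n=10: →8(L), so W
n=11: →9(L), so W
n=12: →9(L), so W
n=13: →8(L), so W
n=14: →9(L), so W
n=15: →9(L), so W
n=16: →14(W), 13(W), 11(W), 10(W) — all W, so L
n=17: →15(W), 14(W), 12(W), 11(W) — all W, so L
n=18: →16(L), so W
n=19: →17(L), so W
n=20: →17(L), so W
n=21: →16(L), so W
n=22: →17(L), so W
n=23: →17(L), so W
n=24: →22(W), 21(W), 19(W), 18(W) — all W, so L
n=25: →23(W), 22(W), 20(W), 19(W) — all W, so L
n=26: →24(L), so W
n=27: →25(L), so W
n=28: →25(L), so W
n=29: →24(L), so W
n=30: →25(L), so W
n=31: →25(L), so W
The losing starting values of n are exactly the entries labelled L in this table (8 of them).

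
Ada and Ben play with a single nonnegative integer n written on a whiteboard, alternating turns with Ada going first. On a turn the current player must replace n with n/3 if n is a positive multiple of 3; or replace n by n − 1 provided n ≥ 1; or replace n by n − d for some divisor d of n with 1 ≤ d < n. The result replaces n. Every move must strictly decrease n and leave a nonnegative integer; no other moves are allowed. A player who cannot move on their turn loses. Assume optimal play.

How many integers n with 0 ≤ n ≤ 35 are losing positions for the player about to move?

Compute win/loss labels from the base case upward. A position with no move is L. Any other position is W if it can reach an L in one move, else L.
n=0: no move → L
n=1: reaches L-position 0 → W
n=2: only reaches 1(W), which is W → L
n=3: reaches L-position 2 → W
n=4: reaches L-position 2 → W
n=5: only reaches 4(W), which is W → L
n=6: reaches L-position 2 → W
n=7: only reaches 6(W), which is W → L
n=8: reaches L-position 7 → W
n=9: only reaches 3(W), 6(W), 8(W), all W → L
n=10: reaches L-position 5 → W
n=11: only reaches 10(W), which is W → L
n=12: reaches L-position 9 → W
n=13: only reaches 12(W), which is W → L
n=14: reaches L-position 7 → W
n=15: reaches L-position 5 → W
n=16: only reaches 8(W), 12(W), 14(W), 15(W), all W → L
n=17: reaches L-position 16 → W
n=18: reaches L-position 9 → W
n=19: only reaches 18(W), which is W → L
n=20: reaches L-position 16 → W
n=21: reaches L-position 7 → W
n=22: reaches L-position 11 → W
n=23: only reaches 22(W), which is W → L
n=24: reaches L-position 16 → W
n=25: only reaches 20(W), 24(W), all W → L
n=26: reaches L-position 13 → W
n=27: reaches L-position 9 → W
n=28: only reaches 14(W), 21(W), 24(W), 26(W), 27(W), all W → L
n=29: reaches L-position 28 → W
n=30: reaches L-position 25 → W
n=31: only reaches 30(W), which is W → L
n=32: reaches L-position 16 → W
n=33: reaches L-position 11 → W
n=34: only reaches 17(W), 32(W), 33(W), all W → L
n=35: reaches L-position 28 → W
L entries with 0 ≤ n ≤ 35: n = 0, 2, 5, 7, 9, 11, 13, 16, 19, 23, 25, 28, 31, 34; that makes 14.

14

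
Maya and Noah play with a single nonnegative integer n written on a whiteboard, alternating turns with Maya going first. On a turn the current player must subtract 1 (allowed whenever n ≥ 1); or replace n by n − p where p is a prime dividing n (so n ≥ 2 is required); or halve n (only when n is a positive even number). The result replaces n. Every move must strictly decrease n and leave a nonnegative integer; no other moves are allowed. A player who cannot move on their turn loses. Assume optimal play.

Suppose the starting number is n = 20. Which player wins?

Noah wins.

Use the standard recursion: the mover loses at a terminal position; elsewhere, the mover wins exactly when some move hands the opponent an L position.
n=0: no move → L
n=1: W (go to 0, an L position)
n=2: W (go to 0, an L position)
n=3: W (go to 0, an L position)
n=4: L (options 2(W), 3(W) are all W)
n=5: W (go to 0, an L position)
n=6: W (go to 4, an L position)
n=7: W (go to 0, an L position)
n=8: W (go to 4, an L position)
n=9: L (options 6(W), 8(W) are all W)
n=10: W (go to 9, an L position)
n=11: W (go to 0, an L position)
n=12: W (go to 9, an L position)
n=13: W (go to 0, an L position)
n=14: L (options 7(W), 12(W), 13(W) are all W)
n=15: W (go to 14, an L position)
n=16: W (go to 14, an L position)
n=17: W (go to 0, an L position)
n=18: W (go to 9, an L position)
n=19: W (go to 0, an L position)
n=20: L (options 10(W), 15(W), 18(W), 19(W) are all W)
The starting position 20 is L: whatever Maya does, the opponent receives a W position.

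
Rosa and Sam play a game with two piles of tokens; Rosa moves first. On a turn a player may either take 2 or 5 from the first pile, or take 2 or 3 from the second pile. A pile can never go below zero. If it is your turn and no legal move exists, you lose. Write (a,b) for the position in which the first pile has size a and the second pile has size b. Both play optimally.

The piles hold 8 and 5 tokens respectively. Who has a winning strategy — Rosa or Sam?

Positions with no move are L. A position that does have a move is losing for the player to move precisely when every available move leads to a winning position for the opponent. Fill in the labels:
No move ever increases a pile, so every position that can arise here has a ≤ 8 and b ≤ 5; it is enough to label the cells with 0 ≤ a ≤ 8 and 0 ≤ b ≤ 5.
Every move lowers a or b (never raises either), so fill the grid row by row in increasing a, and left to right within a row: each cell's successors are then already labelled.
      b=0  b=1  b=2  b=3  b=4  b=5
a=0:    L    L    W    W    W    L
a=1:    L    L    W    W    W    L
a=2:    W    W    L    L    W    W
a=3:    W    W    L    L    W    W
a=4:    L    L    W    W    W    L
a=5:    W    W    W    W    L    W
a=6:    W    W    L    L    W    W
a=7:    L    L    W    W    W    L
a=8:    L    L    W    W    W    L
Cells with no legal move (terminal, hence L): (0,0), (0,1), (1,0), (1,1).
The remaining L cells, each justified by listing all of its moves:
(0,5): L (options (0,3)(W), (0,2)(W) are all W)
(1,5): L (options (1,3)(W), (1,2)(W) are all W)
(2,2): L (options (0,2)(W), (2,0)(W) are all W)
(2,3): L (options (0,3)(W), (2,1)(W), (2,0)(W) are all W)
(3,2): L (options (1,2)(W), (3,0)(W) are all W)
(3,3): L (options (1,3)(W), (3,1)(W), (3,0)(W) are all W)
(4,0): L (sole option (2,0)(W) is W)
(4,1): L (sole option (2,1)(W) is W)
(4,5): L (options (2,5)(W), (4,3)(W), (4,2)(W) are all W)
(5,4): L (options (3,4)(W), (0,4)(W), (5,2)(W), (5,1)(W) are all W)
(6,2): L (options (4,2)(W), (1,2)(W), (6,0)(W) are all W)
(6,3): L (options (4,3)(W), (1,3)(W), (6,1)(W), (6,0)(W) are all W)
(7,0): L (options (5,0)(W), (2,0)(W) are all W)
(7,1): L (options (5,1)(W), (2,1)(W) are all W)
(7,5): L (options (5,5)(W), (2,5)(W), (7,3)(W), (7,2)(W) are all W)
(8,0): L (options (6,0)(W), (3,0)(W) are all W)
(8,1): L (options (6,1)(W), (3,1)(W) are all W)
(8,5): L (options (6,5)(W), (3,5)(W), (8,3)(W), (8,2)(W) are all W)
Every other cell has at least one move into one of the L cells above, so it is W.
The starting position (8,5) is L: whatever Rosa does, the opponent receives a W position.

Sam wins.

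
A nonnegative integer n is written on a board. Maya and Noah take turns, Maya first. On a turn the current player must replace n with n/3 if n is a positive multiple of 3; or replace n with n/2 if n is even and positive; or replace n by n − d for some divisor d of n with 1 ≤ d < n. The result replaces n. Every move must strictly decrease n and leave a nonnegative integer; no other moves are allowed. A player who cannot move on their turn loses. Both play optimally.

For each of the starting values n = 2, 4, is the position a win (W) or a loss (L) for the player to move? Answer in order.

Work bottom-up. With no move the player to move loses. Otherwise the position is W if at least one move leads to an L position for the opponent, and L if every move leads to a W.
n=0: no move → L
n=1: no move → L
n=2: can move to 1, which is L ⇒ W
n=3: can move to 1, which is L ⇒ W
n=4: moves to 2(W), 3(W); every one is W ⇒ L

2: W, 4: L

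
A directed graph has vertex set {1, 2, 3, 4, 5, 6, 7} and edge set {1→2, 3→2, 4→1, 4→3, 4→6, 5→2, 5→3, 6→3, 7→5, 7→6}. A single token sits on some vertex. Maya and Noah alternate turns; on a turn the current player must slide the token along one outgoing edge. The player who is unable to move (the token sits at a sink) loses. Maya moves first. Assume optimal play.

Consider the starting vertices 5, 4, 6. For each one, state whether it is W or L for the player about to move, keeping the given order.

Build the W/L table. Terminal = L. A non-terminal position is W if it has a move to some L; otherwise it is L.
Every edge goes from a vertex to one that appears earlier in the order 2, 3, 6, 1, 5, 4, 7, so processing vertices in that order labels each vertex after all of its successors.
2: no outgoing edge → L
3: W (go to 2, an L position)
6: L (sole option 3(W) is W)
1: W (go to 2, an L position)
5: W (go to 2, an L position)
4: W (go to 6, an L position)
7: W (go to 6, an L position)

5: W, 4: W, 6: L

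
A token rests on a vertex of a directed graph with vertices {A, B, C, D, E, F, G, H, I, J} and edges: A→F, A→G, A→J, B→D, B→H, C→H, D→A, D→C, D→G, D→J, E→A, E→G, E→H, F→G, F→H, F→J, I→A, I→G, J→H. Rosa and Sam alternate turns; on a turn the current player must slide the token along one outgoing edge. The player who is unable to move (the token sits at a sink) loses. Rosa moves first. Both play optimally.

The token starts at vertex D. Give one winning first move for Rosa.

Move to G.

Compute win/loss labels from the base case upward. A position with no move is L. Any other position is W if it can reach an L in one move, else L.
Every edge goes from a vertex to one that appears earlier in the order G, H, J, F, A, C, D, E, I, B, so processing vertices in that order labels each vertex after all of its successors.
G: no outgoing edge → L
H: no outgoing edge → L
J: →H(L), so W
F: →H(L), so W
A: →G(L), so W
C: →H(L), so W
D: →G(L), so W
E: →H(L), so W
I: →G(L), so W
B: →H(L), so W
From D, the L positions reachable in one move are: G.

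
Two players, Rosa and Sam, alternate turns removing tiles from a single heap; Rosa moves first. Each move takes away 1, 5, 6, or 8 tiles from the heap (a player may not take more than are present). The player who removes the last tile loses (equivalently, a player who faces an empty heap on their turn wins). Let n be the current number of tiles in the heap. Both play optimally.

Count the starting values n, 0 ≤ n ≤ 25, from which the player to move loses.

Build the W/L table. Terminal = W. A non-terminal position is W if it has a move to some L; otherwise it is L.
n=0: no move; the opponent has just taken the last tile and therefore loses → W
n=1: L (sole option 0(W) is W)
n=2: W (go to 1, an L position)
n=3: L (sole option 2(W) is W)
n=4: W (go to 3, an L position)
n=5: L (options 4(W), 0(W) are all W)
n=6: W (go to 5, an L position)
n=7: W (go to 1, an L position)
n=8: W (go to 3, an L position)
n=9: W (go to 3, an L position)
n=10: W (go to 5, an L position)
n=11: W (go to 5, an L position)
n=12: L (options 11(W), 7(W), 6(W), 4(W) are all W)
n=13: W (go to 12, an L position)
n=14: L (options 13(W), 9(W), 8(W), 6(W) are all W)
n=15: W (go to 14, an L position)
n=16: L (options 15(W), 11(W), 10(W), 8(W) are all W)
n=17: W (go to 16, an L position)
n=18: W (go to 12, an L position)
n=19: W (go to 14, an L position)
n=20: W (go to 14, an L position)
n=21: W (go to 16, an L position)
n=22: W (go to 16, an L position)
n=23: L (options 22(W), 18(W), 17(W), 15(W) are all W)
n=24: W (go to 23, an L position)
n=25: L (options 24(W), 20(W), 19(W), 17(W) are all W)
L entries with 0 ≤ n ≤ 25: n = 1, 3, 5, 12, 14, 16, 23, 25; that makes 8.

8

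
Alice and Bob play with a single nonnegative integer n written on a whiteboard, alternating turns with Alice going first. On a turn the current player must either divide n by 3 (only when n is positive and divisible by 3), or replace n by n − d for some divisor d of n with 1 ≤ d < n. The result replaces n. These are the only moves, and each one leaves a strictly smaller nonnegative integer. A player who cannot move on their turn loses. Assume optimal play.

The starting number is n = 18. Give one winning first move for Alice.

Classify positions by backward induction: terminal positions (no move available) are L. From any other position, the mover wins iff some move reaches an L.
n=0: no move → L
n=1: no move → L
n=2: reaches L-position 1 → W
n=3: reaches L-position 1 → W
n=4: only reaches 2(W), 3(W), all W → L
n=5: reaches L-position 4 → W
n=6: reaches L-position 4 → W
n=7: only reaches 6(W), which is W → L
n=8: reaches L-position 4 → W
n=9: only reaches 3(W), 6(W), 8(W), all W → L
n=10: reaches L-position 9 → W
n=11: only reaches 10(W), which is W → L
n=12: reaches L-position 4 → W
n=13: only reaches 12(W), which is W → L
n=14: reaches L-position 7 → W
n=15: only reaches 5(W), 10(W), 12(W), 14(W), all W → L
n=16: reaches L-position 15 → W
n=17: only reaches 16(W), which is W → L
n=18: reaches L-position 9 → W
From 18, the L positions reachable in one move are: 9, 15, 17. Any move reaching one of these is winning.

Move to 9.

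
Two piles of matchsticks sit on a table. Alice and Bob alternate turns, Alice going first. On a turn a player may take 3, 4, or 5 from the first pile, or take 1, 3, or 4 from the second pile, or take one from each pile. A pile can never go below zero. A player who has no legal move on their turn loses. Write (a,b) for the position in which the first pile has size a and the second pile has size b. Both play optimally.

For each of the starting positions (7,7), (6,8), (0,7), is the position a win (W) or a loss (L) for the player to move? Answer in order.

(7,7): W, (6,8): L, (0,7): L

Work bottom-up. With no move the player to move loses. Otherwise the position is W if at least one move leads to an L position for the opponent, and L if every move leads to a W.
No move ever increases a pile, so every position that can arise here has a ≤ 7 and b ≤ 8; it is enough to label the cells with 0 ≤ a ≤ 7 and 0 ≤ b ≤ 8.
Every move lowers a or b (never raises either), so fill the grid row by row in increasing a, and left to right within a row: each cell's successors are then already labelled.
      b=0  b=1  b=2  b=3  b=4  b=5  b=6  b=7  b=8
a=0:    L    W    L    W    W    W    W    L    W
a=1:    L    W    L    W    W    W    W    L    W
a=2:    L    W    L    W    W    W    W    L    W
a=3:    W    W    W    W    L    W    L    W    W
a=4:    W    L    W    L    W    W    W    W    L
a=5:    W    L    W    L    W    W    W    W    L
a=6:    W    L    W    L    W    W    W    W    L
a=7:    W    W    W    W    W    L    W    W    W
Cells with no legal move (terminal, hence L): (0,0), (1,0), (2,0).
The remaining L cells, each justified by listing all of its moves:
(0,2): the only move is to (0,1)(W), a W ⇒ L
(0,7): moves to (0,6)(W), (0,4)(W), (0,3)(W); every one is W ⇒ L
(1,2): moves to (1,1)(W), (0,1)(W); every one is W ⇒ L
(1,7): moves to (1,6)(W), (1,4)(W), (1,3)(W), (0,6)(W); every one is W ⇒ L
(2,2): moves to (2,1)(W), (1,1)(W); every one is W ⇒ L
(2,7): moves to (2,6)(W), (2,4)(W), (2,3)(W), (1,6)(W); every one is W ⇒ L
(3,4): moves to (0,4)(W), (3,3)(W), (3,1)(W), (3,0)(W), (2,3)(W); every one is W ⇒ L
(3,6): moves to (0,6)(W), (3,5)(W), (3,3)(W), (3,2)(W), (2,5)(W); every one is W ⇒ L
(4,1): moves to (1,1)(W), (0,1)(W), (4,0)(W), (3,0)(W); every one is W ⇒ L
(4,3): moves to (1,3)(W), (0,3)(W), (4,2)(W), (4,0)(W), (3,2)(W); every one is W ⇒ L
(4,8): moves to (1,8)(W), (0,8)(W), (4,7)(W), (4,5)(W), (4,4)(W), (3,7)(W); every one is W ⇒ L
(5,1): moves to (2,1)(W), (1,1)(W), (0,1)(W), (5,0)(W), (4,0)(W); every one is W ⇒ L
(5,3): moves to (2,3)(W), (1,3)(W), (0,3)(W), (5,2)(W), (5,0)(W), (4,2)(W); every one is W ⇒ L
(5,8): moves to (2,8)(W), (1,8)(W), (0,8)(W), (5,7)(W), (5,5)(W), (5,4)(W), (4,7)(W); every one is W ⇒ L
(6,1): moves to (3,1)(W), (2,1)(W), (1,1)(W), (6,0)(W), (5,0)(W); every one is W ⇒ L
(6,3): moves to (3,3)(W), (2,3)(W), (1,3)(W), (6,2)(W), (6,0)(W), (5,2)(W); every one is W ⇒ L
(6,8): moves to (3,8)(W), (2,8)(W), (1,8)(W), (6,7)(W), (6,5)(W), (6,4)(W), (5,7)(W); every one is W ⇒ L
(7,5): moves to (4,5)(W), (3,5)(W), (2,5)(W), (7,4)(W), (7,2)(W), (7,1)(W), (6,4)(W); every one is W ⇒ L
Every other cell has at least one move into one of the L cells above, so it is W.
(7,7): the move to (2,7) reaches an L cell, so W
(6,8): one of the L cells justified above, so L
(0,7): one of the L cells justified above, so L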